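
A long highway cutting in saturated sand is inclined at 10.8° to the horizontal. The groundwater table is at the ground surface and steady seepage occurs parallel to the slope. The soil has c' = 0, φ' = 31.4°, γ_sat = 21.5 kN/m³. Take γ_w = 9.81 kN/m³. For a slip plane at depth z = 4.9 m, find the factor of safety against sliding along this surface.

With seepage parallel to the slope and the water table at the surface, the effective normal stress on the slip plane uses the buoyant unit weight γ' = γ_sat − γ_w while the driving shear stress uses γ_sat:
FS = [c' + γ' z cos²β tanφ'] / [γ_sat z sinβ cosβ]
(For c' = 0 this reduces to FS = (γ'/γ_sat)·tanφ'/tanβ.)
γ' = 21.5 − 9.81 = 11.69 kN/m³
Numerator = 0.0 + 11.69·4.9·cos²10.8°·tan31.4° = 0.0 + 11.69·4.9·0.9649·0.6104 = 33.737 kPa
Denominator = 21.5·4.9·sin10.8°·cos10.8° = 21.5·4.9·0.1874·0.9823 = 19.391 kPa
FS = 33.737 / 19.391 = 1.740

FS = 1.74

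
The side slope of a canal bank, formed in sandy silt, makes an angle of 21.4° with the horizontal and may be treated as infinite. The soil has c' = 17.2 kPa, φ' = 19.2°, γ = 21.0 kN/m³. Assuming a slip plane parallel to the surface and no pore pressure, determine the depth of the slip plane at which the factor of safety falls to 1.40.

Setting FS = 1.40 in FS = [c' + γz cos²β tanφ'] / [γz sinβ cosβ] and solving for z:
z = c' / [γ cosβ (FS·sinβ − cosβ·tanφ')]
  = 17.2 / [21.0·cos21.4°·(1.40·sin21.4° − cos21.4°·tan19.2°)]
  = 17.2 / [21.0·0.9311·(1.40·0.3649 − 0.9311·0.3482)]
  = 17.2 / 3.6484 = 4.714 m

z = 4.71 m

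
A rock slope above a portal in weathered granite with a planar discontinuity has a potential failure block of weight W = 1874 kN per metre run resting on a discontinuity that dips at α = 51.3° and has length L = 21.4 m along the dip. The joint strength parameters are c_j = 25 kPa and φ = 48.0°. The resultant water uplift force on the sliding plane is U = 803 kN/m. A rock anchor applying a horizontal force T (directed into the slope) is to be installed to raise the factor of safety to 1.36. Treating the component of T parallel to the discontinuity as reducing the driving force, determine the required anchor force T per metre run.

T = 608 kN/m

Resolving forces along and normal to the sliding plane, with the horizontal anchor force T adding T·sinα to the effective normal force and T·cosα acting up the plane against the driving force:
FS = [c_jL + (W cosα − U + T sinα) tanφ] / [W sinα − T cosα]
Without the anchor: N' = 368.7 kN/m, driving T_d = 1462.5 kN/m, resisting R = 25·21.4 + 368.7·tan48.0° = 944.5 kN/m, FS = 0.65.
Setting FS = 1.36 and solving for T:
1.36·(1462.5 − T cos51.3°) = 944.5 + T sin51.3°·tan48.0°
T·(sin51.3°·tan48.0° + 1.36·cos51.3°) = 1.36·1462.5 − 944.5
T·(0.7804·1.1106 + 1.36·0.6252) = 1989.0 − 944.5 = 1044.5
T·1.7171 = 1044.5
T = 608.3 kN/m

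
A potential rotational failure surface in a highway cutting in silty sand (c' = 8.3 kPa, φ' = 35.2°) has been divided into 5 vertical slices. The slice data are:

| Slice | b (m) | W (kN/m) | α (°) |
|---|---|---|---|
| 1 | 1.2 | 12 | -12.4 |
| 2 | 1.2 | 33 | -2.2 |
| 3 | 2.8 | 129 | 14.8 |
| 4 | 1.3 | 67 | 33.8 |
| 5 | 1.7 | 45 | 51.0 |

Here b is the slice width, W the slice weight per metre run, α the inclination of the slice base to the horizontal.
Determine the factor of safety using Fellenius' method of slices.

FS = 2.55

Ordinary method of slices: FS = Σ[c'·Δl_i + (W_i cosα_i)·tanφ'] / Σ W_i sinα_i, with Δl_i = b_i / cosα_i.
Slice 1: Δl = 1.2/cos(-12.4°) = 1.229 m; N'_1 = 12·cos(-12.4°) = 11.7; c'Δl = 10.20; W sinα = -2.6
Slice 2: Δl = 1.2/cos(-2.2°) = 1.201 m; N'_2 = 33·cos(-2.2°) = 33.0; c'Δl = 9.97; W sinα = -1.3
Slice 3: Δl = 2.8/cos14.8° = 2.896 m; N'_3 = 129·cos14.8° = 124.7; c'Δl = 24.04; W sinα = 33.0
Slice 4: Δl = 1.3/cos33.8° = 1.564 m; N'_4 = 67·cos33.8° = 55.7; c'Δl = 12.98; W sinα = 37.3
Slice 5: Δl = 1.7/cos51.0° = 2.701 m; N'_5 = 45·cos51.0° = 28.3; c'Δl = 22.42; W sinα = 35.0
Σc'Δl = 79.6 kN/m; ΣN' = 253.4 kN/m; ΣW sinα = 101.4 kN/m
Resisting = 79.6 + 253.4·tan35.2° = 79.6 + 178.8 = 258.4 kN/m
FS = 258.4 / 101.4 = 2.549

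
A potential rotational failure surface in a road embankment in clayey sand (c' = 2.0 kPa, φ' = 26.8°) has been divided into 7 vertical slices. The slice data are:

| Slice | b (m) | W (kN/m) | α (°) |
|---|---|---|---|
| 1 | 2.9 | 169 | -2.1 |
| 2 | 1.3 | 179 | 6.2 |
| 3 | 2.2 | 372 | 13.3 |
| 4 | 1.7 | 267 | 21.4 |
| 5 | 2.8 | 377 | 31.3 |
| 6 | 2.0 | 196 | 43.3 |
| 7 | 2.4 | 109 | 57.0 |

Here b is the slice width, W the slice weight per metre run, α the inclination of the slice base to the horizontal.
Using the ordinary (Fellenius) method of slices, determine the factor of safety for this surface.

Ordinary method of slices: FS = Σ[c'·Δl_i + (W_i cosα_i)·tanφ'] / Σ W_i sinα_i, with Δl_i = b_i / cosα_i.
Slice 1: Δl = 2.9/cos(-2.1°) = 2.902 m; N'_1 = 169·cos(-2.1°) = 168.9; c'Δl = 5.80; W sinα = -6.2
Slice 2: Δl = 1.3/cos6.2° = 1.308 m; N'_2 = 179·cos6.2° = 178.0; c'Δl = 2.62; W sinα = 19.3
Slice 3: Δl = 2.2/cos13.3° = 2.261 m; N'_3 = 372·cos13.3° = 362.0; c'Δl = 4.52; W sinα = 85.6
Slice 4: Δl = 1.7/cos21.4° = 1.826 m; N'_4 = 267·cos21.4° = 248.6; c'Δl = 3.65; W sinα = 97.4
Slice 5: Δl = 2.8/cos31.3° = 3.277 m; N'_5 = 377·cos31.3° = 322.1; c'Δl = 6.55; W sinα = 195.9
Slice 6: Δl = 2.0/cos43.3° = 2.748 m; N'_6 = 196·cos43.3° = 142.6; c'Δl = 5.50; W sinα = 134.4
Slice 7: Δl = 2.4/cos57.0° = 4.407 m; N'_7 = 109·cos57.0° = 59.4; c'Δl = 8.81; W sinα = 91.4
Σc'Δl = 37.5 kN/m; ΣN' = 1481.6 kN/m; ΣW sinα = 617.8 kN/m
Resisting = 37.5 + 1481.6·tan26.8° = 37.5 + 748.4 = 785.9 kN/m
FS = 785.9 / 617.8 = 1.272

FS = 1.27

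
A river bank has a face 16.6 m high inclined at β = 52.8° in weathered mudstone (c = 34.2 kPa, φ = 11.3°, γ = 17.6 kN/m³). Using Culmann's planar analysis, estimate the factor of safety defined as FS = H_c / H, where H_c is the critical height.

H_c = (4c/γ) · sinβ cosφ / [1 − cos(β − φ)]
    = (4·34.2/17.6) · sin52.8°·cos11.3° / [1 − cos41.5°]
    = 7.773 · 0.7811 / 0.2510 = 24.18 m
FS = H_c / H = 24.18 / 16.6 = 1.457

FS = 1.46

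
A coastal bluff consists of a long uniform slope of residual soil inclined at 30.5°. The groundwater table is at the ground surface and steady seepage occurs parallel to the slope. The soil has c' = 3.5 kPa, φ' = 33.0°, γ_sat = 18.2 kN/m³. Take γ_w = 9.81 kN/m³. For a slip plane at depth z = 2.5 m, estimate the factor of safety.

With seepage parallel to the slope and the water table at the surface, the effective normal stress on the slip plane uses the buoyant unit weight γ' = γ_sat − γ_w while the driving shear stress uses γ_sat:
FS = [c' + γ' z cos²β tanφ'] / [γ_sat z sinβ cosβ]
γ' = 18.2 − 9.81 = 8.39 kN/m³
Numerator = 3.5 + 8.39·2.5·cos²30.5°·tan33.0° = 3.5 + 8.39·2.5·0.7424·0.6494 = 13.613 kPa
Denominator = 18.2·2.5·sin30.5°·cos30.5° = 18.2·2.5·0.5075·0.8616 = 19.898 kPa
FS = 13.613 / 19.898 = 0.684

FS = 0.68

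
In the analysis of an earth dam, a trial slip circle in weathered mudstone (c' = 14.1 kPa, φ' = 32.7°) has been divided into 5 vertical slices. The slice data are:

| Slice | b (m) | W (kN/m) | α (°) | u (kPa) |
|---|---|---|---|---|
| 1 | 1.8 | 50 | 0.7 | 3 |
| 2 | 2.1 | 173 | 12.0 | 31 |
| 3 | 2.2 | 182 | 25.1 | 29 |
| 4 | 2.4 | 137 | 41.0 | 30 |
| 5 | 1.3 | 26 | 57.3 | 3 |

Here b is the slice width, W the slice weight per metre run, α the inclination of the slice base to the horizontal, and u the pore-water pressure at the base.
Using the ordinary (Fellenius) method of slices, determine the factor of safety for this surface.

Ordinary method of slices: FS = Σ[c'·Δl_i + (W_i cosα_i − u_i·Δl_i)·tanφ'] / Σ W_i sinα_i, with Δl_i = b_i / cosα_i.
Slice 1: Δl = 1.8/cos0.7° = 1.800 m; N'_1 = 50·cos0.7° − 3·1.800 = 44.6; c'Δl = 25.38; W sinα = 0.6
Slice 2: Δl = 2.1/cos12.0° = 2.147 m; N'_2 = 173·cos12.0° − 31·2.147 = 102.7; c'Δl = 30.27; W sinα = 36.0
Slice 3: Δl = 2.2/cos25.1° = 2.429 m; N'_3 = 182·cos25.1° − 29·2.429 = 94.4; c'Δl = 34.25; W sinα = 77.2
Slice 4: Δl = 2.4/cos41.0° = 3.180 m; N'_4 = 137·cos41.0° − 30·3.180 = 8.0; c'Δl = 44.84; W sinα = 89.9
Slice 5: Δl = 1.3/cos57.3° = 2.406 m; N'_5 = 26·cos57.3° − 3·2.406 = 6.8; c'Δl = 33.93; W sinα = 21.9
Σc'Δl = 168.7 kN/m; ΣN' = 256.4 kN/m; ΣW sinα = 225.5 kN/m
Resisting = 168.7 + 256.4·tan32.7° = 168.7 + 164.6 = 333.3 kN/m
FS = 333.3 / 225.5 = 1.478

FS = 1.48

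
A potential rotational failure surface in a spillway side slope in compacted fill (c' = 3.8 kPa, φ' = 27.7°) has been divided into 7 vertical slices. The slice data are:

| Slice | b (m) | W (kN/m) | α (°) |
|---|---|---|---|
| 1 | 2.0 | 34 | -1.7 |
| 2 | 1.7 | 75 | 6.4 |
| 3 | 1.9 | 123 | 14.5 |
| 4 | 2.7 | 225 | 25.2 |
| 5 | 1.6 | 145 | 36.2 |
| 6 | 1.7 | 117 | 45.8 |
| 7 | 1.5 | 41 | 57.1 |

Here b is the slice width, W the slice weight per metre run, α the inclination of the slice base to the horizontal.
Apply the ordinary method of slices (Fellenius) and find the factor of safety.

FS = 1.19

Ordinary method of slices: FS = Σ[c'·Δl_i + (W_i cosα_i)·tanφ'] / Σ W_i sinα_i, with Δl_i = b_i / cosα_i.
Slice 1: Δl = 2.0/cos(-1.7°) = 2.001 m; N'_1 = 34·cos(-1.7°) = 34.0; c'Δl = 7.60; W sinα = -1.0
Slice 2: Δl = 1.7/cos6.4° = 1.711 m; N'_2 = 75·cos6.4° = 74.5; c'Δl = 6.50; W sinα = 8.4
Slice 3: Δl = 1.9/cos14.5° = 1.963 m; N'_3 = 123·cos14.5° = 119.1; c'Δl = 7.46; W sinα = 30.8
Slice 4: Δl = 2.7/cos25.2° = 2.984 m; N'_4 = 225·cos25.2° = 203.6; c'Δl = 11.34; W sinα = 95.8
Slice 5: Δl = 1.6/cos36.2° = 1.983 m; N'_5 = 145·cos36.2° = 117.0; c'Δl = 7.53; W sinα = 85.6
Slice 6: Δl = 1.7/cos45.8° = 2.438 m; N'_6 = 117·cos45.8° = 81.6; c'Δl = 9.27; W sinα = 83.9
Slice 7: Δl = 1.5/cos57.1° = 2.762 m; N'_7 = 41·cos57.1° = 22.3; c'Δl = 10.49; W sinα = 34.4
Σc'Δl = 60.2 kN/m; ΣN' = 652.0 kN/m; ΣW sinα = 337.9 kN/m
Resisting = 60.2 + 652.0·tan27.7° = 60.2 + 342.3 = 402.5 kN/m
FS = 402.5 / 337.9 = 1.191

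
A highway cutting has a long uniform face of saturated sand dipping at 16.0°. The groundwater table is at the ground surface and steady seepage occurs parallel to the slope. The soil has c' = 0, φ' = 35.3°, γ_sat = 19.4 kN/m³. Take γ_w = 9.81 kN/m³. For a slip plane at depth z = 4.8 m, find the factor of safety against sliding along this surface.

FS = 1.22

With seepage parallel to the slope and the water table at the surface, the effective normal stress on the slip plane uses the buoyant unit weight γ' = γ_sat − γ_w while the driving shear stress uses γ_sat:
FS = [c' + γ' z cos²β tanφ'] / [γ_sat z sinβ cosβ]
(For c' = 0 this reduces to FS = (γ'/γ_sat)·tanφ'/tanβ.)
γ' = 19.4 − 9.81 = 9.59 kN/m³
Numerator = 0.0 + 9.59·4.8·cos²16.0°·tan35.3° = 0.0 + 9.59·4.8·0.9240·0.7080 = 30.116 kPa
Denominator = 19.4·4.8·sin16.0°·cos16.0° = 19.4·4.8·0.2756·0.9613 = 24.673 kPa
FS = 30.116 / 24.673 = 1.221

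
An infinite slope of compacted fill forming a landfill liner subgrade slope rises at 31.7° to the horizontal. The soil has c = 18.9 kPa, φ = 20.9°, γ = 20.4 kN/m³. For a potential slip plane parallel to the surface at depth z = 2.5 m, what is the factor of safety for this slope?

FS = 1.45

For an infinite slope with a slip plane parallel to the surface (no pore pressure): FS = [c + γz cos²β tanφ] / [γz sinβ cosβ].
γz = 20.4·2.5 = 51.00 kN/m²
Numerator = 18.9 + 51.00·cos²31.7°·tan20.9° = 18.9 + 51.00·0.7239·0.3819 = 32.998 kPa
Denominator = 51.00·sin31.7°·cos31.7° = 51.00·0.5255·0.8508 = 22.801 kPa
FS = 32.998 / 22.801 = 1.447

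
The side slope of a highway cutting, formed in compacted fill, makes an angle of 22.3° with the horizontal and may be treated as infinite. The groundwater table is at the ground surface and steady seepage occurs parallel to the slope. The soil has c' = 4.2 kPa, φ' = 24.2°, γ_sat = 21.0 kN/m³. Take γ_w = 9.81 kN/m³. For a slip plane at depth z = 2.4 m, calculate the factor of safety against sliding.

FS = 0.82

With seepage parallel to the slope and the water table at the surface, the effective normal stress on the slip plane uses the buoyant unit weight γ' = γ_sat − γ_w while the driving shear stress uses γ_sat:
FS = [c' + γ' z cos²β tanφ'] / [γ_sat z sinβ cosβ]
γ' = 21.0 − 9.81 = 11.19 kN/m³
Numerator = 4.2 + 11.19·2.4·cos²22.3°·tan24.2° = 4.2 + 11.19·2.4·0.8560·0.4494 = 14.532 kPa
Denominator = 21.0·2.4·sin22.3°·cos22.3° = 21.0·2.4·0.3795·0.9252 = 17.694 kPa
FS = 14.532 / 17.694 = 0.821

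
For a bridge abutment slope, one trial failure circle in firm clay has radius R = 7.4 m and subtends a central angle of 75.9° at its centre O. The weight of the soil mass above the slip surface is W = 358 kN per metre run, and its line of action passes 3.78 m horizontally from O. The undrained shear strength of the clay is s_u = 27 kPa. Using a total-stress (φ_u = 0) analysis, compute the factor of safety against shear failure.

FS = 1.45

Taking moments about the centre O, the resisting moment is provided by the undrained shear strength acting along the arc:
Arc length L_a = R·θ = 7.4·(75.9°·π/180) = 7.4·1.3247 = 9.80 m
M_R = s_u·L_a·R = 27·9.80·7.4 = 1958.6 kN·m/m
M_D = W·d = 358·3.78 = 1353.2 kN·m/m
FS = M_R / M_D = 1958.6 / 1353.2 = 1.447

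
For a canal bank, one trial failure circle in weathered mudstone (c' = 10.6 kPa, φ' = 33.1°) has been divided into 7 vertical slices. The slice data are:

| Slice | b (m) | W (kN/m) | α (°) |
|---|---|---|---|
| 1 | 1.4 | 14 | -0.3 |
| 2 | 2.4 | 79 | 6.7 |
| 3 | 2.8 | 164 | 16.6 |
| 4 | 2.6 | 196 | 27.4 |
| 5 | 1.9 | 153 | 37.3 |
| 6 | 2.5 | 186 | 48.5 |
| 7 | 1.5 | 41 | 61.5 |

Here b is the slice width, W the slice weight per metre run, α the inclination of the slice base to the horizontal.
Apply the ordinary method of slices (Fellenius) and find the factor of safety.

FS = 1.57

Ordinary method of slices: FS = Σ[c'·Δl_i + (W_i cosα_i)·tanφ'] / Σ W_i sinα_i, with Δl_i = b_i / cosα_i.
Slice 1: Δl = 1.4/cos(-0.3°) = 1.400 m; N'_1 = 14·cos(-0.3°) = 14.0; c'Δl = 14.84; W sinα = -0.1
Slice 2: Δl = 2.4/cos6.7° = 2.417 m; N'_2 = 79·cos6.7° = 78.5; c'Δl = 25.61; W sinα = 9.2
Slice 3: Δl = 2.8/cos16.6° = 2.922 m; N'_3 = 164·cos16.6° = 157.2; c'Δl = 30.97; W sinα = 46.9
Slice 4: Δl = 2.6/cos27.4° = 2.929 m; N'_4 = 196·cos27.4° = 174.0; c'Δl = 31.04; W sinα = 90.2
Slice 5: Δl = 1.9/cos37.3° = 2.389 m; N'_5 = 153·cos37.3° = 121.7; c'Δl = 25.32; W sinα = 92.7
Slice 6: Δl = 2.5/cos48.5° = 3.773 m; N'_6 = 186·cos48.5° = 123.2; c'Δl = 39.99; W sinα = 139.3
Slice 7: Δl = 1.5/cos61.5° = 3.144 m; N'_7 = 41·cos61.5° = 19.6; c'Δl = 33.32; W sinα = 36.0
Σc'Δl = 201.1 kN/m; ΣN' = 688.2 kN/m; ΣW sinα = 414.2 kN/m
Resisting = 201.1 + 688.2·tan33.1° = 201.1 + 448.6 = 649.7 kN/m
FS = 649.7 / 414.2 = 1.568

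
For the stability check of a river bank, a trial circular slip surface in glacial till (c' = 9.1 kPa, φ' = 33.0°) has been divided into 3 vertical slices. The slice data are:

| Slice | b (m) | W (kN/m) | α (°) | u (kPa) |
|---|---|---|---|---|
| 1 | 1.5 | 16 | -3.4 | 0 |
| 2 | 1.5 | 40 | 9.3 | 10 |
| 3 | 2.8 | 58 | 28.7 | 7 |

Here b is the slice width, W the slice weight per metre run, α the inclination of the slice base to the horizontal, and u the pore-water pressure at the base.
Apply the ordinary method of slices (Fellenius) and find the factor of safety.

Ordinary method of slices: FS = Σ[c'·Δl_i + (W_i cosα_i − u_i·Δl_i)·tanφ'] / Σ W_i sinα_i, with Δl_i = b_i / cosα_i.
Slice 1: Δl = 1.5/cos(-3.4°) = 1.503 m; N'_1 = 16·cos(-3.4°) − 0·1.503 = 16.0; c'Δl = 13.67; W sinα = -0.9
Slice 2: Δl = 1.5/cos9.3° = 1.520 m; N'_2 = 40·cos9.3° − 10·1.520 = 24.3; c'Δl = 13.83; W sinα = 6.5
Slice 3: Δl = 2.8/cos28.7° = 3.192 m; N'_3 = 58·cos28.7° − 7·3.192 = 28.5; c'Δl = 29.05; W sinα = 27.9
Σc'Δl = 56.6 kN/m; ΣN' = 68.8 kN/m; ΣW sinα = 33.4 kN/m
Resisting = 56.6 + 68.8·tan33.0° = 56.6 + 44.7 = 101.2 kN/m
FS = 101.2 / 33.4 = 3.033

FS = 3.03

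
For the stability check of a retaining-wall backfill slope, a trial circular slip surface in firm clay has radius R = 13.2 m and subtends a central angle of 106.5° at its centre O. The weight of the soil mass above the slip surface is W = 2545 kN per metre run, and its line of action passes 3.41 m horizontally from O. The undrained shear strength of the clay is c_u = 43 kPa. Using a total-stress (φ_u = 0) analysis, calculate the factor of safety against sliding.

Taking moments about the centre O, the resisting moment is provided by the undrained shear strength acting along the arc:
Arc length L_a = R·θ = 13.2·(106.5°·π/180) = 13.2·1.8588 = 24.54 m
M_R = c_u·L_a·R = 43·24.54·13.2 = 13926.5 kN·m/m
M_D = W·d = 2545·3.41 = 8678.5 kN·m/m
FS = M_R / M_D = 13926.5 / 8678.5 = 1.605

FS = 1.60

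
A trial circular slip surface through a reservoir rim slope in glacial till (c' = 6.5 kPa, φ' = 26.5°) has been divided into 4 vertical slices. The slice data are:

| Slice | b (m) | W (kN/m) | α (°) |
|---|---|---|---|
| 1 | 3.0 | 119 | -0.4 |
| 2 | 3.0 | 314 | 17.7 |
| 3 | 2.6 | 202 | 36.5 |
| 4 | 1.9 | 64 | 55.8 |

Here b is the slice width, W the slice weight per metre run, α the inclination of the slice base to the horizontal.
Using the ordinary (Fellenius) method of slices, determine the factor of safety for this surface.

Ordinary method of slices: FS = Σ[c'·Δl_i + (W_i cosα_i)·tanφ'] / Σ W_i sinα_i, with Δl_i = b_i / cosα_i.
Slice 1: Δl = 3.0/cos(-0.4°) = 3.000 m; N'_1 = 119·cos(-0.4°) = 119.0; c'Δl = 19.50; W sinα = -0.8
Slice 2: Δl = 3.0/cos17.7° = 3.149 m; N'_2 = 314·cos17.7° = 299.1; c'Δl = 20.47; W sinα = 95.5
Slice 3: Δl = 2.6/cos36.5° = 3.234 m; N'_3 = 202·cos36.5° = 162.4; c'Δl = 21.02; W sinα = 120.2
Slice 4: Δl = 1.9/cos55.8° = 3.380 m; N'_4 = 64·cos55.8° = 36.0; c'Δl = 21.97; W sinα = 52.9
Σc'Δl = 83.0 kN/m; ΣN' = 616.5 kN/m; ΣW sinα = 267.7 kN/m
Resisting = 83.0 + 616.5·tan26.5° = 83.0 + 307.4 = 390.3 kN/m
FS = 390.3 / 267.7 = 1.458

FS = 1.46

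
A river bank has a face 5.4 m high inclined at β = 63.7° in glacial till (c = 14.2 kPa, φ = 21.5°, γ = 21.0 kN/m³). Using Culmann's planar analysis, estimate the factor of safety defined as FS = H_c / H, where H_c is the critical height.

H_c = (4c/γ) · sinβ cosφ / [1 − cos(β − φ)]
    = (4·14.2/21.0) · sin63.7°·cos21.5° / [1 − cos42.2°]
    = 2.705 · 0.8341 / 0.2592 = 8.70 m
FS = H_c / H = 8.70 / 5.4 = 1.612

FS = 1.61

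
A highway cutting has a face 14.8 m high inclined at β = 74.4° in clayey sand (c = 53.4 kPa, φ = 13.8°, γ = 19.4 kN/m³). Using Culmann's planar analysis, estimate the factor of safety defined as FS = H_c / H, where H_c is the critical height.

FS = 1.37

H_c = (4c/γ) · sinβ cosφ / [1 − cos(β − φ)]
    = (4·53.4/19.4) · sin74.4°·cos13.8° / [1 − cos60.6°]
    = 11.010 · 0.9354 / 0.5091 = 20.23 m
FS = H_c / H = 20.23 / 14.8 = 1.367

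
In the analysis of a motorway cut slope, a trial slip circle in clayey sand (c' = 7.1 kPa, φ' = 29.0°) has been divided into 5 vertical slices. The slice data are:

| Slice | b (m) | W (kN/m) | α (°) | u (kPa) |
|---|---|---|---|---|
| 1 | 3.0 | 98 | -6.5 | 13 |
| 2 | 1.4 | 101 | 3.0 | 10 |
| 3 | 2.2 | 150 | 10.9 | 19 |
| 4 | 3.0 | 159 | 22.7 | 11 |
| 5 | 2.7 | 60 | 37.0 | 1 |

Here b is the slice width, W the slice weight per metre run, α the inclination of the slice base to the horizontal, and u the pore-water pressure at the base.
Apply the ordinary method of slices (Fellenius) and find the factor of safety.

FS = 2.66

Ordinary method of slices: FS = Σ[c'·Δl_i + (W_i cosα_i − u_i·Δl_i)·tanφ'] / Σ W_i sinα_i, with Δl_i = b_i / cosα_i.
Slice 1: Δl = 3.0/cos(-6.5°) = 3.019 m; N'_1 = 98·cos(-6.5°) − 13·3.019 = 58.1; c'Δl = 21.44; W sinα = -11.1
Slice 2: Δl = 1.4/cos3.0° = 1.402 m; N'_2 = 101·cos3.0° − 10·1.402 = 86.8; c'Δl = 9.95; W sinα = 5.3
Slice 3: Δl = 2.2/cos10.9° = 2.240 m; N'_3 = 150·cos10.9° − 19·2.240 = 104.7; c'Δl = 15.91; W sinα = 28.4
Slice 4: Δl = 3.0/cos22.7° = 3.252 m; N'_4 = 159·cos22.7° − 11·3.252 = 110.9; c'Δl = 23.09; W sinα = 61.4
Slice 5: Δl = 2.7/cos37.0° = 3.381 m; N'_5 = 60·cos37.0° − 1·3.381 = 44.5; c'Δl = 24.00; W sinα = 36.1
Σc'Δl = 94.4 kN/m; ΣN' = 405.1 kN/m; ΣW sinα = 120.0 kN/m
Resisting = 94.4 + 405.1·tan29.0° = 94.4 + 224.6 = 319.0 kN/m
FS = 319.0 / 120.0 = 2.657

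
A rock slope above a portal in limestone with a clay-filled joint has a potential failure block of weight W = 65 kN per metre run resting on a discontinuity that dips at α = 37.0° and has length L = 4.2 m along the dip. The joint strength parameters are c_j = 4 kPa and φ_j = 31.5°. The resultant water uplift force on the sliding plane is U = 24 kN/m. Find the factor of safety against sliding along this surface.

FS = 0.87

Resolving the block weight along and normal to the plane and applying the Mohr–Coulomb strength on the joint:
N' = W cosα − U = 65·cos37.0° − 24 = 27.9 kN/m
Driving force T = W sinα = 65·sin37.0° = 39.1 kN/m
Resisting force R = c_j·L + N'·tanφ_j = 4·4.2 + 27.9·tan31.5° = 16.8 + 17.1 = 33.9 kN/m
FS = R / T = 33.9 / 39.1 = 0.867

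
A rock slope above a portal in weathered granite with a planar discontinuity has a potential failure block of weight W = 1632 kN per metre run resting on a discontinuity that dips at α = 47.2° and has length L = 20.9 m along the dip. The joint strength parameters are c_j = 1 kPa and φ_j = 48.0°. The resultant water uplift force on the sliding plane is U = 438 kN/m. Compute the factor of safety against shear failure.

FS = 0.64

Resolving the block weight along and normal to the plane and applying the Mohr–Coulomb strength on the joint:
N' = W cosα − U = 1632·cos47.2° − 438 = 670.8 kN/m
Driving force T = W sinα = 1632·sin47.2° = 1197.4 kN/m
Resisting force R = c_j·L + N'·tanφ_j = 1·20.9 + 670.8·tan48.0° = 20.9 + 745.1 = 766.0 kN/m
FS = R / T = 766.0 / 1197.4 = 0.640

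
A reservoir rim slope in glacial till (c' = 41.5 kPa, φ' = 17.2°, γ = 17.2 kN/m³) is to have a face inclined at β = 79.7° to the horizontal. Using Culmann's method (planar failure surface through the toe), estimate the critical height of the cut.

Culmann's analysis gives the critical failure plane at α_cr = (β + φ')/2 = (79.7 + 17.2)/2 = 48.5°, and the critical height
H_c = (4c'/γ) · sinβ cosφ' / [1 − cos(β − φ')]
    = (4·41.5/17.2) · sin79.7°·cos17.2° / [1 − cos(62.5°)]
    = 9.651 · 0.9839·0.9553 / [1 − 0.4617]
    = 9.651 · 0.9399 / 0.5383
    = 16.85 m

H_c = 16.85 m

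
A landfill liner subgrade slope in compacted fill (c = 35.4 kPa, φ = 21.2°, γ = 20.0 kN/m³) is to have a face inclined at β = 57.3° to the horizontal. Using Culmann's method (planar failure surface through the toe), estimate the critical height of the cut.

H_c = 28.93 m

Culmann's analysis gives the critical failure plane at α_cr = (β + φ)/2 = (57.3 + 21.2)/2 = 39.2°, and the critical height
H_c = (4c/γ) · sinβ cosφ / [1 − cos(β − φ)]
    = (4·35.4/20.0) · sin57.3°·cos21.2° / [1 − cos(36.1°)]
    = 7.080 · 0.8415·0.9323 / [1 − 0.8080]
    = 7.080 · 0.7846 / 0.1920
    = 28.93 m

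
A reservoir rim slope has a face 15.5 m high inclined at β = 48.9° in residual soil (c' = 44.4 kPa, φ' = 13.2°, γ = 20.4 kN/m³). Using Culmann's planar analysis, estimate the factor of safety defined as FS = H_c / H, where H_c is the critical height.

FS = 2.19

H_c = (4c'/γ) · sinβ cosφ' / [1 − cos(β − φ')]
    = (4·44.4/20.4) · sin48.9°·cos13.2° / [1 − cos35.7°]
    = 8.706 · 0.7337 / 0.1879 = 33.99 m
FS = H_c / H = 33.99 / 15.5 = 2.193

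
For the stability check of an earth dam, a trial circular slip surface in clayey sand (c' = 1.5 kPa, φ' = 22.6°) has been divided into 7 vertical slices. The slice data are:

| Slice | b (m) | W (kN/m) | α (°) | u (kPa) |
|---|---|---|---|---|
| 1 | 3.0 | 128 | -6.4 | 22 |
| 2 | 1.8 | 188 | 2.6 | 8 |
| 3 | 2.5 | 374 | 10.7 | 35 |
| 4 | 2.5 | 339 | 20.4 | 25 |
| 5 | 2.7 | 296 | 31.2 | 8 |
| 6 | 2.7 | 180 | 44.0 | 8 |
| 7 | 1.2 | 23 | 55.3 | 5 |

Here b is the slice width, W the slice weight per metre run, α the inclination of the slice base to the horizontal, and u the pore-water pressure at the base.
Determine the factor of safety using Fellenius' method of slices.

Ordinary method of slices: FS = Σ[c'·Δl_i + (W_i cosα_i − u_i·Δl_i)·tanφ'] / Σ W_i sinα_i, with Δl_i = b_i / cosα_i.
Slice 1: Δl = 3.0/cos(-6.4°) = 3.019 m; N'_1 = 128·cos(-6.4°) − 22·3.019 = 60.8; c'Δl = 4.53; W sinα = -14.3
Slice 2: Δl = 1.8/cos2.6° = 1.802 m; N'_2 = 188·cos2.6° − 8·1.802 = 173.4; c'Δl = 2.70; W sinα = 8.5
Slice 3: Δl = 2.5/cos10.7° = 2.544 m; N'_3 = 374·cos10.7° − 35·2.544 = 278.4; c'Δl = 3.82; W sinα = 69.4
Slice 4: Δl = 2.5/cos20.4° = 2.667 m; N'_4 = 339·cos20.4° − 25·2.667 = 251.1; c'Δl = 4.00; W sinα = 118.2
Slice 5: Δl = 2.7/cos31.2° = 3.157 m; N'_5 = 296·cos31.2° − 8·3.157 = 227.9; c'Δl = 4.73; W sinα = 153.3
Slice 6: Δl = 2.7/cos44.0° = 3.753 m; N'_6 = 180·cos44.0° − 8·3.753 = 99.5; c'Δl = 5.63; W sinα = 125.0
Slice 7: Δl = 1.2/cos55.3° = 2.108 m; N'_7 = 23·cos55.3° − 5·2.108 = 2.6; c'Δl = 3.16; W sinα = 18.9
Σc'Δl = 28.6 kN/m; ΣN' = 1093.6 kN/m; ΣW sinα = 479.1 kN/m
Resisting = 28.6 + 1093.6·tan22.6° = 28.6 + 455.2 = 483.8 kN/m
FS = 483.8 / 479.1 = 1.010

FS = 1.01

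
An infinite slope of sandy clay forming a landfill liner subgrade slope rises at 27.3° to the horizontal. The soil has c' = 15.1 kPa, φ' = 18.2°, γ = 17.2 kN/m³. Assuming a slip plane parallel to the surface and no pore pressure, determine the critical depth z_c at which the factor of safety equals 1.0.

z_c = 5.93 m

Setting FS = 1.00 in FS = [c' + γz cos²β tanφ'] / [γz sinβ cosβ] and solving for z:
z = c' / [γ cosβ (FS·sinβ − cosβ·tanφ')]
  = 15.1 / [17.2·cos27.3°·(1.00·sin27.3° − cos27.3°·tan18.2°)]
  = 15.1 / [17.2·0.8886·(1.00·0.4586 − 0.8886·0.3288)]
  = 15.1 / 2.5446 = 5.934 m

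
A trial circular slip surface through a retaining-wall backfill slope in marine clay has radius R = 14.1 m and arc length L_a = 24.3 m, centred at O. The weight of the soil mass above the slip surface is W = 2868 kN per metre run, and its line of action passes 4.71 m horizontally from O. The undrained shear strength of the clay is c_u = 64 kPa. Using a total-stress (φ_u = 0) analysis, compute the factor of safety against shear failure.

FS = 1.62

Taking moments about the centre O, the resisting moment is provided by the undrained shear strength acting along the arc:
M_R = c_u·L_a·R = 64·24.30·14.1 = 21928.3 kN·m/m
M_D = W·d = 2868·4.71 = 13508.3 kN·m/m
FS = M_R / M_D = 21928.3 / 13508.3 = 1.623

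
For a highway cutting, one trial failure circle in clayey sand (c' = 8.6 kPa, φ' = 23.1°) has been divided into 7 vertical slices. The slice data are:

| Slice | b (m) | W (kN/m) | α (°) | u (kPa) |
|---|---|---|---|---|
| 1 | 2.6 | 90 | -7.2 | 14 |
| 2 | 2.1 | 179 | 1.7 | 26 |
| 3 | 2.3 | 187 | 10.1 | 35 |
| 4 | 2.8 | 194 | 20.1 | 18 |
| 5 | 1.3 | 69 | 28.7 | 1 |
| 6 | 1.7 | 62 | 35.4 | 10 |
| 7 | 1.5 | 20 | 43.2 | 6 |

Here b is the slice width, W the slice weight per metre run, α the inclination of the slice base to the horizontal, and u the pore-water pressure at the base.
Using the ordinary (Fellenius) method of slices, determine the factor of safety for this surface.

Ordinary method of slices: FS = Σ[c'·Δl_i + (W_i cosα_i − u_i·Δl_i)·tanφ'] / Σ W_i sinα_i, with Δl_i = b_i / cosα_i.
Slice 1: Δl = 2.6/cos(-7.2°) = 2.621 m; N'_1 = 90·cos(-7.2°) − 14·2.621 = 52.6; c'Δl = 22.54; W sinα = -11.3
Slice 2: Δl = 2.1/cos1.7° = 2.101 m; N'_2 = 179·cos1.7° − 26·2.101 = 124.3; c'Δl = 18.07; W sinα = 5.3
Slice 3: Δl = 2.3/cos10.1° = 2.336 m; N'_3 = 187·cos10.1° − 35·2.336 = 102.3; c'Δl = 20.09; W sinα = 32.8
Slice 4: Δl = 2.8/cos20.1° = 2.982 m; N'_4 = 194·cos20.1° − 18·2.982 = 128.5; c'Δl = 25.64; W sinα = 66.7
Slice 5: Δl = 1.3/cos28.7° = 1.482 m; N'_5 = 69·cos28.7° − 1·1.482 = 59.0; c'Δl = 12.75; W sinα = 33.1
Slice 6: Δl = 1.7/cos35.4° = 2.086 m; N'_6 = 62·cos35.4° − 10·2.086 = 29.7; c'Δl = 17.94; W sinα = 35.9
Slice 7: Δl = 1.5/cos43.2° = 2.058 m; N'_7 = 20·cos43.2° − 6·2.058 = 2.2; c'Δl = 17.70; W sinα = 13.7
Σc'Δl = 134.7 kN/m; ΣN' = 498.7 kN/m; ΣW sinα = 176.2 kN/m
Resisting = 134.7 + 498.7·tan23.1° = 134.7 + 212.7 = 347.4 kN/m
FS = 347.4 / 176.2 = 1.971

FS = 1.97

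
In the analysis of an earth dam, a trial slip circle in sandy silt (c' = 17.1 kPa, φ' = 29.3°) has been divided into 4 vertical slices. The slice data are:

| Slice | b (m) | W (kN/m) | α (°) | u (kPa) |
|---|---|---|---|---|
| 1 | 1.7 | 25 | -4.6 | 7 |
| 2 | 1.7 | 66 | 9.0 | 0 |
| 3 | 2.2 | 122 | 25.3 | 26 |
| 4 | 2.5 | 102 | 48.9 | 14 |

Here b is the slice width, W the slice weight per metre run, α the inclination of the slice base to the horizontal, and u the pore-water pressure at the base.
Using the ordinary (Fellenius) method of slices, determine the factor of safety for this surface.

FS = 1.77

Ordinary method of slices: FS = Σ[c'·Δl_i + (W_i cosα_i − u_i·Δl_i)·tanφ'] / Σ W_i sinα_i, with Δl_i = b_i / cosα_i.
Slice 1: Δl = 1.7/cos(-4.6°) = 1.705 m; N'_1 = 25·cos(-4.6°) − 7·1.705 = 13.0; c'Δl = 29.16; W sinα = -2.0
Slice 2: Δl = 1.7/cos9.0° = 1.721 m; N'_2 = 66·cos9.0° − 0·1.721 = 65.2; c'Δl = 29.43; W sinα = 10.3
Slice 3: Δl = 2.2/cos25.3° = 2.433 m; N'_3 = 122·cos25.3° − 26·2.433 = 47.0; c'Δl = 41.61; W sinα = 52.1
Slice 4: Δl = 2.5/cos48.9° = 3.803 m; N'_4 = 102·cos48.9° − 14·3.803 = 13.8; c'Δl = 65.03; W sinα = 76.9
Σc'Δl = 165.2 kN/m; ΣN' = 139.0 kN/m; ΣW sinα = 137.3 kN/m
Resisting = 165.2 + 139.0·tan29.3° = 165.2 + 78.0 = 243.2 kN/m
FS = 243.2 / 137.3 = 1.771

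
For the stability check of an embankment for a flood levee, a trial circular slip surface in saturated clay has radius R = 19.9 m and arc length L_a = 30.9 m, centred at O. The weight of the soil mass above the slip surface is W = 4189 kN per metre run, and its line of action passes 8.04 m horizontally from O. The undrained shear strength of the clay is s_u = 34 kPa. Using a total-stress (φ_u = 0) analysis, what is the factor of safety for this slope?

FS = 0.62

Taking moments about the centre O, the resisting moment is provided by the undrained shear strength acting along the arc:
M_R = s_u·L_a·R = 34·30.90·19.9 = 20906.9 kN·m/m
M_D = W·d = 4189·8.04 = 33679.6 kN·m/m
FS = M_R / M_D = 20906.9 / 33679.6 = 0.621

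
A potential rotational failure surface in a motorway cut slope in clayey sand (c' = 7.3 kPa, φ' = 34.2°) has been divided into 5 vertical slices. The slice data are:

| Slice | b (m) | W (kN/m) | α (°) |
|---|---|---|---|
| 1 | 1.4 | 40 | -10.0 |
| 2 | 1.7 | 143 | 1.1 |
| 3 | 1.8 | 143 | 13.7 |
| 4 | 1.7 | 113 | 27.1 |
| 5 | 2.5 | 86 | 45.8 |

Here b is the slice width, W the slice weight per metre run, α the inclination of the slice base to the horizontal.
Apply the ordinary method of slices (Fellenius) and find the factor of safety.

FS = 2.83

Ordinary method of slices: FS = Σ[c'·Δl_i + (W_i cosα_i)·tanφ'] / Σ W_i sinα_i, with Δl_i = b_i / cosα_i.
Slice 1: Δl = 1.4/cos(-10.0°) = 1.422 m; N'_1 = 40·cos(-10.0°) = 39.4; c'Δl = 10.38; W sinα = -6.9
Slice 2: Δl = 1.7/cos1.1° = 1.700 m; N'_2 = 143·cos1.1° = 143.0; c'Δl = 12.41; W sinα = 2.7
Slice 3: Δl = 1.8/cos13.7° = 1.853 m; N'_3 = 143·cos13.7° = 138.9; c'Δl = 13.52; W sinα = 33.9
Slice 4: Δl = 1.7/cos27.1° = 1.910 m; N'_4 = 113·cos27.1° = 100.6; c'Δl = 13.94; W sinα = 51.5
Slice 5: Δl = 2.5/cos45.8° = 3.586 m; N'_5 = 86·cos45.8° = 60.0; c'Δl = 26.18; W sinα = 61.7
Σc'Δl = 76.4 kN/m; ΣN' = 481.8 kN/m; ΣW sinα = 142.8 kN/m
Resisting = 76.4 + 481.8·tan34.2° = 76.4 + 327.5 = 403.9 kN/m
FS = 403.9 / 142.8 = 2.828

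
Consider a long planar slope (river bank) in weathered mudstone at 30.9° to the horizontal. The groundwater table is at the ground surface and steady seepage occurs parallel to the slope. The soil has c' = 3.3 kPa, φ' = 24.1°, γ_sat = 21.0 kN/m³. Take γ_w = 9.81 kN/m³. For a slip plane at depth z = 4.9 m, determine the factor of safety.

With seepage parallel to the slope and the water table at the surface, the effective normal stress on the slip plane uses the buoyant unit weight γ' = γ_sat − γ_w while the driving shear stress uses γ_sat:
FS = [c' + γ' z cos²β tanφ'] / [γ_sat z sinβ cosβ]
γ' = 21.0 − 9.81 = 11.19 kN/m³
Numerator = 3.3 + 11.19·4.9·cos²30.9°·tan24.1° = 3.3 + 11.19·4.9·0.7363·0.4473 = 21.359 kPa
Denominator = 21.0·4.9·sin30.9°·cos30.9° = 21.0·4.9·0.5135·0.8581 = 45.343 kPa
FS = 21.359 / 45.343 = 0.471

FS = 0.47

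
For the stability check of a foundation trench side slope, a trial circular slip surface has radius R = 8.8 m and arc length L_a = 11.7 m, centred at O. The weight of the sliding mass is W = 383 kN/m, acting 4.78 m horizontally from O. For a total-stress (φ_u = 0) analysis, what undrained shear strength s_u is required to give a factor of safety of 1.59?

FS = s_u·L_a·R / (W·d), so s_u = FS·W·d / (L_a·R).
s_u = 1.59·383·4.78 / (11.70·8.8) = 2910.9 / 102.96 = 28.27 kPa

s_u = 28.3 kPa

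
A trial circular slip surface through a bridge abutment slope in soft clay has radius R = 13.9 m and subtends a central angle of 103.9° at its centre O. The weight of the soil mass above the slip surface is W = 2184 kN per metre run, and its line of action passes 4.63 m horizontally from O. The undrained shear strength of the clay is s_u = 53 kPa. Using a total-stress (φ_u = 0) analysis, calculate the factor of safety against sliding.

Taking moments about the centre O, the resisting moment is provided by the undrained shear strength acting along the arc:
Arc length L_a = R·θ = 13.9·(103.9°·π/180) = 13.9·1.8134 = 25.21 m
M_R = s_u·L_a·R = 53·25.21·13.9 = 18569.4 kN·m/m
M_D = W·d = 2184·4.63 = 10111.9 kN·m/m
FS = M_R / M_D = 18569.4 / 10111.9 = 1.836

FS = 1.84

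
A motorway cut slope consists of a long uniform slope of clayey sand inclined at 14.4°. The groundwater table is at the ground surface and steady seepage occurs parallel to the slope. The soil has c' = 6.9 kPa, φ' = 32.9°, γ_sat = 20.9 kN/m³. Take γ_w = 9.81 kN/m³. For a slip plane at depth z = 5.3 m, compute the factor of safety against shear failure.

FS = 1.60

With seepage parallel to the slope and the water table at the surface, the effective normal stress on the slip plane uses the buoyant unit weight γ' = γ_sat − γ_w while the driving shear stress uses γ_sat:
FS = [c' + γ' z cos²β tanφ'] / [γ_sat z sinβ cosβ]
γ' = 20.9 − 9.81 = 11.09 kN/m³
Numerator = 6.9 + 11.09·5.3·cos²14.4°·tan32.9° = 6.9 + 11.09·5.3·0.9382·0.6469 = 42.573 kPa
Denominator = 20.9·5.3·sin14.4°·cos14.4° = 20.9·5.3·0.2487·0.9686 = 26.682 kPa
FS = 42.573 / 26.682 = 1.596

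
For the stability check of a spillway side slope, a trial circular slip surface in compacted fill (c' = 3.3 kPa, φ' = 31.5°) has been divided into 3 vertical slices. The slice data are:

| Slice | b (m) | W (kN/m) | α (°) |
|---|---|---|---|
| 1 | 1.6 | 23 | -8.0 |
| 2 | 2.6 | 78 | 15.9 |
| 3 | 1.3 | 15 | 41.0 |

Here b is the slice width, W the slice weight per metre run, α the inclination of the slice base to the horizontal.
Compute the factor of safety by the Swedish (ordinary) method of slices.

FS = 3.10

Ordinary method of slices: FS = Σ[c'·Δl_i + (W_i cosα_i)·tanφ'] / Σ W_i sinα_i, with Δl_i = b_i / cosα_i.
Slice 1: Δl = 1.6/cos(-8.0°) = 1.616 m; N'_1 = 23·cos(-8.0°) = 22.8; c'Δl = 5.33; W sinα = -3.2
Slice 2: Δl = 2.6/cos15.9° = 2.703 m; N'_2 = 78·cos15.9° = 75.0; c'Δl = 8.92; W sinα = 21.4
Slice 3: Δl = 1.3/cos41.0° = 1.723 m; N'_3 = 15·cos41.0° = 11.3; c'Δl = 5.68; W sinα = 9.8
Σc'Δl = 19.9 kN/m; ΣN' = 109.1 kN/m; ΣW sinα = 28.0 kN/m
Resisting = 19.9 + 109.1·tan31.5° = 19.9 + 66.9 = 86.8 kN/m
FS = 86.8 / 28.0 = 3.099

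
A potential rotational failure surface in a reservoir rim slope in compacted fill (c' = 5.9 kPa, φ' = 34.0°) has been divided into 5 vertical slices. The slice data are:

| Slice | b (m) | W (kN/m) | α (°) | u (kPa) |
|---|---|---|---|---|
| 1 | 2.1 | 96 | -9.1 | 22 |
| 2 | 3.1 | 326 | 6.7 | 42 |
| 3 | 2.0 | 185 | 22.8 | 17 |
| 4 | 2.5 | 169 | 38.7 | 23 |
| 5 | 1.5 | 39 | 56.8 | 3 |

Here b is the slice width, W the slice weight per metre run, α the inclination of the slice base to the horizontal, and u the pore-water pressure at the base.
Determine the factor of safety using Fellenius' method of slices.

FS = 1.63

Ordinary method of slices: FS = Σ[c'·Δl_i + (W_i cosα_i − u_i·Δl_i)·tanφ'] / Σ W_i sinα_i, with Δl_i = b_i / cosα_i.
Slice 1: Δl = 2.1/cos(-9.1°) = 2.127 m; N'_1 = 96·cos(-9.1°) − 22·2.127 = 48.0; c'Δl = 12.55; W sinα = -15.2
Slice 2: Δl = 3.1/cos6.7° = 3.121 m; N'_2 = 326·cos6.7° − 42·3.121 = 192.7; c'Δl = 18.42; W sinα = 38.0
Slice 3: Δl = 2.0/cos22.8° = 2.170 m; N'_3 = 185·cos22.8° − 17·2.170 = 133.7; c'Δl = 12.80; W sinα = 71.7
Slice 4: Δl = 2.5/cos38.7° = 3.203 m; N'_4 = 169·cos38.7° − 23·3.203 = 58.2; c'Δl = 18.90; W sinα = 105.7
Slice 5: Δl = 1.5/cos56.8° = 2.739 m; N'_5 = 39·cos56.8° − 3·2.739 = 13.1; c'Δl = 16.16; W sinα = 32.6
Σc'Δl = 78.8 kN/m; ΣN' = 445.7 kN/m; ΣW sinα = 232.8 kN/m
Resisting = 78.8 + 445.7·tan34.0° = 78.8 + 300.6 = 379.5 kN/m
FS = 379.5 / 232.8 = 1.630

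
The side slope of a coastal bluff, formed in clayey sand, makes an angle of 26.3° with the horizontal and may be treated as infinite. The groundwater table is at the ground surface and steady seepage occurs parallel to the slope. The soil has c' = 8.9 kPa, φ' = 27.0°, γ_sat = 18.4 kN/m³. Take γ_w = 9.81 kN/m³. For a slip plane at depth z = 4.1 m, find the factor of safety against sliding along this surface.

FS = 0.78

With seepage parallel to the slope and the water table at the surface, the effective normal stress on the slip plane uses the buoyant unit weight γ' = γ_sat − γ_w while the driving shear stress uses γ_sat:
FS = [c' + γ' z cos²β tanφ'] / [γ_sat z sinβ cosβ]
γ' = 18.4 − 9.81 = 8.59 kN/m³
Numerator = 8.9 + 8.59·4.1·cos²26.3°·tan27.0° = 8.9 + 8.59·4.1·0.8037·0.5095 = 23.322 kPa
Denominator = 18.4·4.1·sin26.3°·cos26.3° = 18.4·4.1·0.4431·0.8965 = 29.965 kPa
FS = 23.322 / 29.965 = 0.778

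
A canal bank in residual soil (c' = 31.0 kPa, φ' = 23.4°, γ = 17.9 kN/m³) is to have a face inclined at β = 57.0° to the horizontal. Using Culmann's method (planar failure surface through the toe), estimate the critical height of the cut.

H_c = 31.91 m

Culmann's analysis gives the critical failure plane at α_cr = (β + φ')/2 = (57.0 + 23.4)/2 = 40.2°, and the critical height
H_c = (4c'/γ) · sinβ cosφ' / [1 − cos(β − φ')]
    = (4·31.0/17.9) · sin57.0°·cos23.4° / [1 − cos(33.6°)]
    = 6.927 · 0.8387·0.9178 / [1 − 0.8329]
    = 6.927 · 0.7697 / 0.1671
    = 31.91 m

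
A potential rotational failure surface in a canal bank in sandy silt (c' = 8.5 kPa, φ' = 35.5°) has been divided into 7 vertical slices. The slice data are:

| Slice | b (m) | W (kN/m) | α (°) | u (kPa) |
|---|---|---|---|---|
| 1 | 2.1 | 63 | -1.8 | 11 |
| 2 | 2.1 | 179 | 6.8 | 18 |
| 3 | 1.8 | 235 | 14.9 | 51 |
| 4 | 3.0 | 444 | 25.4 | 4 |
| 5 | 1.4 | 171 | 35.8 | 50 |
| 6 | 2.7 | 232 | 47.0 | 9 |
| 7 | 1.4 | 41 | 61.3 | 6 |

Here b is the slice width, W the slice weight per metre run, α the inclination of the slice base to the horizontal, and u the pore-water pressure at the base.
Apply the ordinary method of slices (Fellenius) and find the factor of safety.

FS = 1.35

Ordinary method of slices: FS = Σ[c'·Δl_i + (W_i cosα_i − u_i·Δl_i)·tanφ'] / Σ W_i sinα_i, with Δl_i = b_i / cosα_i.
Slice 1: Δl = 2.1/cos(-1.8°) = 2.101 m; N'_1 = 63·cos(-1.8°) − 11·2.101 = 39.9; c'Δl = 17.86; W sinα = -2.0
Slice 2: Δl = 2.1/cos6.8° = 2.115 m; N'_2 = 179·cos6.8° − 18·2.115 = 139.7; c'Δl = 17.98; W sinα = 21.2
Slice 3: Δl = 1.8/cos14.9° = 1.863 m; N'_3 = 235·cos14.9° − 51·1.863 = 132.1; c'Δl = 15.83; W sinα = 60.4
Slice 4: Δl = 3.0/cos25.4° = 3.321 m; N'_4 = 444·cos25.4° − 4·3.321 = 387.8; c'Δl = 28.23; W sinα = 190.4
Slice 5: Δl = 1.4/cos35.8° = 1.726 m; N'_5 = 171·cos35.8° − 50·1.726 = 52.4; c'Δl = 14.67; W sinα = 100.0
Slice 6: Δl = 2.7/cos47.0° = 3.959 m; N'_6 = 232·cos47.0° − 9·3.959 = 122.6; c'Δl = 33.65; W sinα = 169.7
Slice 7: Δl = 1.4/cos61.3° = 2.915 m; N'_7 = 41·cos61.3° − 6·2.915 = 2.2; c'Δl = 24.78; W sinα = 36.0
Σc'Δl = 153.0 kN/m; ΣN' = 876.6 kN/m; ΣW sinα = 575.8 kN/m
Resisting = 153.0 + 876.6·tan35.5° = 153.0 + 625.3 = 778.3 kN/m
FS = 778.3 / 575.8 = 1.352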